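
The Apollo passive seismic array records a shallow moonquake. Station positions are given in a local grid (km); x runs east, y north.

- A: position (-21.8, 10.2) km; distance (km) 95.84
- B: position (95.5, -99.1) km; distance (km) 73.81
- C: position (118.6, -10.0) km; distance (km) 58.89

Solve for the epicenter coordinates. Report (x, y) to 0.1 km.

Circle about each station: (x + 21.8)² + (y − 10.2)² = 95.84²; (x − 95.5)² + (y + 99.1)² = 73.81²; (x − 118.6)² + (y + 10.0)² = 58.89².
Subtracting pairs of circle equations eliminates x²+y² and gives linear equations (the radical axes):
234.6 x − 218.6 y = 22099.17
280.8 x − 40.4 y = 19303.95
Solving the 2×2 system: x ≈ 64.1, y ≈ -32.3 km.

x ≈ 64.1 km, y ≈ -32.3 km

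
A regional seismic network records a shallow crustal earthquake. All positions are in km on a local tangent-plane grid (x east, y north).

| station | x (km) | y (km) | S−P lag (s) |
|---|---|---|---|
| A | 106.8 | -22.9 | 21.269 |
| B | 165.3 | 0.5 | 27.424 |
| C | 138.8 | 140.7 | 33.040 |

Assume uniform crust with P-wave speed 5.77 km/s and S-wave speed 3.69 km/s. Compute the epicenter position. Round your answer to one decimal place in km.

-95.6 km east, -103.1 km north

Distance from S−P lag: d = Δt · v_P v_S / (v_P − v_S) = Δt · (5.77·3.69)/(5.77−3.69) ≈ 10.2362·Δt.
So d_A = 217.71, d_B = 280.72, d_C = 338.20 km.
Circle about each station: (x − 106.8)² + (y + 22.9)² = 217.71²; (x − 165.3)² + (y − 0.5)² = 280.72²; (x − 138.8)² + (y − 140.7)² = 338.20².
Subtracting pairs of circle equations eliminates x²+y² and gives linear equations (the radical axes):
117.0 x + 46.8 y = -16012.38
64.0 x + 327.2 y = -39850.32
Solving the 2×2 system: x ≈ -95.6, y ≈ -103.1 km.
Check against A (with the unrounded x, y): √((x − 106.8)²+(y + 22.9)²) = 217.73 ≈ 217.71 km. ✓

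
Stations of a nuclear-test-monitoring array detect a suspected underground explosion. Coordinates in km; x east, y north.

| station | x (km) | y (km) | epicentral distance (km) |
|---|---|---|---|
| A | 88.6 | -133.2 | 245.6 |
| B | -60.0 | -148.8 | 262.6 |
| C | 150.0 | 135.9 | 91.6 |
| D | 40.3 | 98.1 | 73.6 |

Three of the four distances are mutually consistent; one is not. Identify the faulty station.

A

Solve using three stations at a time. Using B, C, D (subtract circle equations pairwise → linear system) gives (x, y) ≈ (102.0, 57.9).
Distances from that point to each station vs reported:
  A: calculated 191.6 vs reported 245.6 → residual 54.0 km
  B: calculated 262.6 vs reported 262.6 → residual 0.0 km
  C: calculated 91.6 vs reported 91.6 → residual 0.0 km
  D: calculated 73.6 vs reported 73.6 → residual 0.0 km
B, C, D are mutually consistent (residuals ≈ 0); A is off by 54.0 km.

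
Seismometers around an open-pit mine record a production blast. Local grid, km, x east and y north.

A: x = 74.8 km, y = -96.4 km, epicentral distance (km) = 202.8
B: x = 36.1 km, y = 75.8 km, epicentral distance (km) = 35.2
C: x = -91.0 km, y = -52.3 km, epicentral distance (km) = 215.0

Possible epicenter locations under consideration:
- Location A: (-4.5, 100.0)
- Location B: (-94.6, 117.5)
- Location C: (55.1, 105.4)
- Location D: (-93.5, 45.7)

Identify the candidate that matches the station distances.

For each candidate, compare |candidate − station| to the reported distance:
Location A: residuals A 9.0, B 12.1, C 39.8 → max 39.8 km
Location B: residuals A 70.1, B 102.0, C 45.2 → max 102.0 km
Location C: residuals A 0.0, B 0.0, C 0.0 → max 0.0 km
Location D: residuals A 17.5, B 97.8, C 117.0 → max 117.0 km
Only Location C has all residuals ≈ 0.

Location C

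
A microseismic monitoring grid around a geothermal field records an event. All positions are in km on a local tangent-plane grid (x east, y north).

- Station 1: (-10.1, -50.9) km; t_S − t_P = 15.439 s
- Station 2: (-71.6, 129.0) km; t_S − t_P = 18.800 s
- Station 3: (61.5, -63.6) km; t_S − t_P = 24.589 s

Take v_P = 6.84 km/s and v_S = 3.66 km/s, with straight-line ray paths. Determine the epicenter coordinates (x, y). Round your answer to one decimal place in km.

x ≈ -124.3 km, y ≈ -9.3 km

Distance from S−P lag: d = Δt · v_P v_S / (v_P − v_S) = Δt · (6.84·3.66)/(6.84−3.66) ≈ 7.8725·Δt.
So d_Station 1 = 121.54, d_Station 2 = 148.00, d_Station 3 = 193.58 km.
Circle about each station: (x + 10.1)² + (y + 50.9)² = 121.54²; (x + 71.6)² + (y − 129.0)² = 148.00²; (x − 61.5)² + (y + 63.6)² = 193.58².
Subtracting pairs of circle equations eliminates x²+y² and gives linear equations (the radical axes):
-123.0 x + 359.8 y = 11942.71
143.2 x − 25.4 y = -17566.85
Solving the 2×2 system: x ≈ -124.3, y ≈ -9.3 km.
Check against Station 1 (with the unrounded x, y): √((x + 10.1)²+(y + 50.9)²) = 121.56 ≈ 121.54 km. ✓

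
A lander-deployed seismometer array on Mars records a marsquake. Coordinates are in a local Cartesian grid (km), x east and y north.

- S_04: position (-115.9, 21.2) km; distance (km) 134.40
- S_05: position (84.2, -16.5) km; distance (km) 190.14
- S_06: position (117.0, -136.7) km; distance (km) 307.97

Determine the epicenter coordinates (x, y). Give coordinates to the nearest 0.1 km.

x ≈ -37.0 km, y ≈ 130.0 km

Circle about each station: (x + 115.9)² + (y − 21.2)² = 134.40²; (x − 84.2)² + (y + 16.5)² = 190.14²; (x − 117.0)² + (y + 136.7)² = 307.97².
Subtracting pairs of circle equations eliminates x²+y² and gives linear equations (the radical axes):
400.2 x − 75.4 y = -24610.22
465.8 x − 315.8 y = -58288.52
Solving the 2×2 system: x ≈ -37.0, y ≈ 130.0 km.
Check against S_04 (with the unrounded x, y): √((x + 115.9)²+(y − 21.2)²) = 134.39 ≈ 134.40 km. ✓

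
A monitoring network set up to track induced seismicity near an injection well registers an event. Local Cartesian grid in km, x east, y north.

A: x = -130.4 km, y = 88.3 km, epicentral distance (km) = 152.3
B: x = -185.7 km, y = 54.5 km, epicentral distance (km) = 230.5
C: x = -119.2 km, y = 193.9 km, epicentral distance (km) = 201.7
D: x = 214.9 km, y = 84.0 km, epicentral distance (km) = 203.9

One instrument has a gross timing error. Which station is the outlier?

B

Solve using three stations at a time. Using A, C, D (subtract circle equations pairwise → linear system) gives (x, y) ≈ (15.1, 43.5).
Distances from that point to each station vs reported:
  A: calculated 152.3 vs reported 152.3 → residual 0.0 km
  B: calculated 201.1 vs reported 230.5 → residual 29.4 km
  C: calculated 201.7 vs reported 201.7 → residual 0.0 km
  D: calculated 203.9 vs reported 203.9 → residual 0.0 km
A, C, D are mutually consistent (residuals ≈ 0); B is off by 29.4 km.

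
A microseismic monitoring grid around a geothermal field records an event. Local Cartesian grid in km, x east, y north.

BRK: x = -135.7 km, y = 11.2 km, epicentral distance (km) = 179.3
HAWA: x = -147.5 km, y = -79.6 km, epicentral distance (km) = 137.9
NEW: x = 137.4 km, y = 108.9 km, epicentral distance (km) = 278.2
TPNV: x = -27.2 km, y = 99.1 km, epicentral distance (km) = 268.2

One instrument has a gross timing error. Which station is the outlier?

TPNV

Solve using three stations at a time. Using BRK, HAWA, NEW (subtract circle equations pairwise → linear system) gives (x, y) ≈ (-16.6, -122.8).
Distances from that point to each station vs reported:
  BRK: calculated 179.3 vs reported 179.3 → residual 0.0 km
  HAWA: calculated 137.8 vs reported 137.9 → residual 0.1 km
  NEW: calculated 278.2 vs reported 278.2 → residual 0.0 km
  TPNV: calculated 222.1 vs reported 268.2 → residual 46.1 km
BRK, HAWA, NEW are mutually consistent (residuals ≈ 0); TPNV is off by 46.1 km.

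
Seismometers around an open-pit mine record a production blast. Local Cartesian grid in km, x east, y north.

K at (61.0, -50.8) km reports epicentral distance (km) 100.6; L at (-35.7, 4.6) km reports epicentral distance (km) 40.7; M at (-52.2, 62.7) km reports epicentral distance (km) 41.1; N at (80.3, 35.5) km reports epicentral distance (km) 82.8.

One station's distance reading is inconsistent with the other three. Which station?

M

Solve using three stations at a time. Using K, L, N (subtract circle equations pairwise → linear system) gives (x, y) ≈ (-2.1, 27.5).
Distances from that point to each station vs reported:
  K: calculated 100.6 vs reported 100.6 → residual 0.0 km
  L: calculated 40.7 vs reported 40.7 → residual 0.0 km
  M: calculated 61.2 vs reported 41.1 → residual 20.1 km
  N: calculated 82.8 vs reported 82.8 → residual 0.0 km
K, L, N are mutually consistent (residuals ≈ 0); M is off by 20.1 km.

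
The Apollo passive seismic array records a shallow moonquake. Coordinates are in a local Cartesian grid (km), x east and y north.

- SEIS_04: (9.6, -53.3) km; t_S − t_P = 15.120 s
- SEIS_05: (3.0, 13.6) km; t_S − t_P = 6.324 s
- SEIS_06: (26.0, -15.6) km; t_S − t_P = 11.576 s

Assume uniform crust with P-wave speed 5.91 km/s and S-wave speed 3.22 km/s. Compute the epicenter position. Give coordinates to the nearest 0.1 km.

Distance from S−P lag: d = Δt · v_P v_S / (v_P − v_S) = Δt · (5.91·3.22)/(5.91−3.22) ≈ 7.0744·Δt.
So d_SEIS_04 = 106.97, d_SEIS_05 = 44.74, d_SEIS_06 = 81.89 km.
Circle about each station: (x − 9.6)² + (y + 53.3)² = 106.97²; (x − 3.0)² + (y − 13.6)² = 44.74²; (x − 26.0)² + (y + 15.6)² = 81.89².
Subtracting the SEIS_04 equation from the SEIS_05 and SEIS_06 equations removes the quadratic terms:
-13.2 x + 133.8 y = 6701.82
32.8 x + 75.4 y = 2722.92
Solving the 2×2 system: x ≈ -26.2, y ≈ 47.5 km.
Check against SEIS_04 (with the unrounded x, y): √((x − 9.6)²+(y + 53.3)²) = 106.97 ≈ 106.97 km. ✓

-26.2 km east, 47.5 km north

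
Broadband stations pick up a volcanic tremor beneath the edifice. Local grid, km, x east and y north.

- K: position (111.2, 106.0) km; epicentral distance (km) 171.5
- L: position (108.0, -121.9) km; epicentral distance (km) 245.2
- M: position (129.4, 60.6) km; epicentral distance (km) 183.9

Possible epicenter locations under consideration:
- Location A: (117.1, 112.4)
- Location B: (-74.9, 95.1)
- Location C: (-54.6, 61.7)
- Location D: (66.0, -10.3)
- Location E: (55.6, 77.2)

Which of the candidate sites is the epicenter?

Location C

For each candidate, compare |candidate − station| to the reported distance:
Location A: residuals K 162.8, L 10.7, M 130.7 → max 162.8 km
Location B: residuals K 14.9, L 38.6, M 23.3 → max 38.6 km
Location C: residuals K 0.1, L 0.1, M 0.1 → max 0.1 km
Location D: residuals K 46.7, L 126.0, M 88.8 → max 126.0 km
Location E: residuals K 108.9, L 39.3, M 108.3 → max 108.9 km
Only Location C has all residuals ≈ 0.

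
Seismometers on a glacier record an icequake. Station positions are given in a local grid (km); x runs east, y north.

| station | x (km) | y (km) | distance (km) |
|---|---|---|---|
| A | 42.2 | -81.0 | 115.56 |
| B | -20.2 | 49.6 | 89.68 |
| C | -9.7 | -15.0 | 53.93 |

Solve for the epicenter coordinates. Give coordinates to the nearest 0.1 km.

Circle about each station: (x − 42.2)² + (y + 81.0)² = 115.56²; (x + 20.2)² + (y − 49.6)² = 89.68²; (x + 9.7)² + (y + 15.0)² = 53.93².
Subtracting the A equation from the B and C equations removes the quadratic terms:
-124.8 x + 261.2 y = -162.03
-103.8 x + 132.0 y = 2422.92
Solving the 2×2 system: x ≈ -61.5, y ≈ -30.0 km.

(-61.5, -30.0)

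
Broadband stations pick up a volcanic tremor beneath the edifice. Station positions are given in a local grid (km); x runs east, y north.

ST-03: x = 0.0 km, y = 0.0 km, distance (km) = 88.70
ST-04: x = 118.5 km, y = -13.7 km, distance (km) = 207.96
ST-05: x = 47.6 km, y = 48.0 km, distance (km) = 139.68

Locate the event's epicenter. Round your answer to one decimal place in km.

Circle about each station: x² + y² = 88.70²; (x − 118.5)² + (y + 13.7)² = 207.96²; (x − 47.6)² + (y − 48.0)² = 139.68².
Subtracting the ST-03 equation from the ST-04 and ST-05 equations removes the quadratic terms:
237.0 x − 27.4 y = -21149.73
95.2 x + 96.0 y = -7073.05
Solving the 2×2 system: x ≈ -87.7, y ≈ 13.3 km.

x ≈ -87.7 km, y ≈ 13.3 km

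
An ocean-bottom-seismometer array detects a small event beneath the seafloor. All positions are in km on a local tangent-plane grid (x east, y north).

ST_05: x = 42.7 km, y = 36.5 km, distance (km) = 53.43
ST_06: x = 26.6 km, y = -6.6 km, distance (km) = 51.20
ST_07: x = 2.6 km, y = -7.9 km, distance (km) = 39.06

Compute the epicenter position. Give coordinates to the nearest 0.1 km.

Circle about each station: (x − 42.7)² + (y − 36.5)² = 53.43²; (x − 26.6)² + (y + 6.6)² = 51.20²; (x − 2.6)² + (y + 7.9)² = 39.06².
Subtracting the ST_05 equation from the ST_06 and ST_07 equations removes the quadratic terms:
-32.2 x − 86.2 y = -2171.10
-80.2 x − 88.8 y = -1757.29
Solving the 2×2 system: x ≈ -10.2, y ≈ 29.0 km.
Check against ST_05 (with the unrounded x, y): √((x − 42.7)²+(y − 36.5)²) = 53.42 ≈ 53.43 km. ✓

(-10.2, 29.0)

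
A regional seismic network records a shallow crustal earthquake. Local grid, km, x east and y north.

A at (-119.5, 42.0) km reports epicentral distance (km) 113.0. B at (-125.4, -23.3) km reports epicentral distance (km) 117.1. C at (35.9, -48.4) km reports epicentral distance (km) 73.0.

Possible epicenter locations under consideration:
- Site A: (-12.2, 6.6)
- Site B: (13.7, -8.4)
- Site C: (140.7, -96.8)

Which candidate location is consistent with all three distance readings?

Site A

For each candidate, compare |candidate − station| to the reported distance:
Site A: residuals A 0.0, B 0.0, C 0.1 → max 0.1 km
Site B: residuals A 29.4, B 22.8, C 27.3 → max 29.4 km
Site C: residuals A 181.9, B 159.0, C 42.4 → max 181.9 km
Only Site A has all residuals ≈ 0.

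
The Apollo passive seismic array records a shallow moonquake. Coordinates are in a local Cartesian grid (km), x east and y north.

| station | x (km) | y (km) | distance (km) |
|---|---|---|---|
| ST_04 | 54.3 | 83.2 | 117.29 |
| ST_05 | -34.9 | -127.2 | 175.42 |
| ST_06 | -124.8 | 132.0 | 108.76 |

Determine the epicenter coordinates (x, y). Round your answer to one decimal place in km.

Circle about each station: (x − 54.3)² + (y − 83.2)² = 117.29²; (x + 34.9)² + (y + 127.2)² = 175.42²; (x + 124.8)² + (y − 132.0)² = 108.76².
Subtracting the ST_04 equation from the ST_05 and ST_06 equations removes the quadratic terms:
-178.4 x − 420.8 y = -9488.11
-358.2 x + 97.6 y = 25056.52
Solving the 2×2 system: x ≈ -57.2, y ≈ 46.8 km.

-57.2 km east, 46.8 km north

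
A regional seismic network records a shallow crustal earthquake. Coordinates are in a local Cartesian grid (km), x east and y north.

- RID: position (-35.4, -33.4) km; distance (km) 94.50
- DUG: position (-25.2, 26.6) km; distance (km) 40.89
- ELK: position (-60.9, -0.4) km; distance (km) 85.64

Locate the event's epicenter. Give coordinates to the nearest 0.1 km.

Circle about each station: (x + 35.4)² + (y + 33.4)² = 94.50²; (x + 25.2)² + (y − 26.6)² = 40.89²; (x + 60.9)² + (y + 0.4)² = 85.64².
Subtracting the RID equation from the DUG and ELK equations removes the quadratic terms:
20.4 x + 120.0 y = 6232.14
-51.0 x + 66.0 y = 2936.29
Solving the 2×2 system: x ≈ 7.9, y ≈ 50.6 km.

7.9 km east, 50.6 km north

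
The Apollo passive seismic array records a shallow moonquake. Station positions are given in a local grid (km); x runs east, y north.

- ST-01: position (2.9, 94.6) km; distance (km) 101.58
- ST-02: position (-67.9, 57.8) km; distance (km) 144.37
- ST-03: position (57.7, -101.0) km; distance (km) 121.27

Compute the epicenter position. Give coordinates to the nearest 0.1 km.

Circle about each station: (x − 2.9)² + (y − 94.6)² = 101.58²; (x + 67.9)² + (y − 57.8)² = 144.37²; (x − 57.7)² + (y + 101.0)² = 121.27².
Subtracting pairs of circle equations eliminates x²+y² and gives linear equations (the radical axes):
-141.6 x − 73.6 y = -11530.52
109.6 x − 391.2 y = 184.80
Solving the 2×2 system: x ≈ 71.3, y ≈ 19.5 km.

(71.3, 19.5)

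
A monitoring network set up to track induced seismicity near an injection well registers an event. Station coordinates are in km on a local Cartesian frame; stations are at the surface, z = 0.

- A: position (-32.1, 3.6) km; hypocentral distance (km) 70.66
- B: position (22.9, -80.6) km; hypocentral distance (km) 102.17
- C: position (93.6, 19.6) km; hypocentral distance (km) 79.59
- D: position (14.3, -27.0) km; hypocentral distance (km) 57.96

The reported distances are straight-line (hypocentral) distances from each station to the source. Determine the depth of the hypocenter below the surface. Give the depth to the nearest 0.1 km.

z ≈ 40.2 km

Each station gives a sphere (x−x_i)² + (y−y_i)² + z² = d_i² (stations at z=0).
Subtracting the A sphere from B and C: z² cancels, leaving linear equations in x and y:
110.0 x − 168.4 y = 531.53
251.4 x + 32.0 y = 6760.02
Solving: x ≈ 25.196, y ≈ 13.302 km (keep extra digits for the depth step; rounded: 25.2, 13.3).
Then from the A sphere: z² = 70.66² − (x + 32.1)² − (y − 3.6)² with x = 25.196, y = 13.302, so z ≈ 40.198 ≈ 40.2 km.
Check against D (with the unrounded solution): distance 57.96 ≈ 57.96 km. ✓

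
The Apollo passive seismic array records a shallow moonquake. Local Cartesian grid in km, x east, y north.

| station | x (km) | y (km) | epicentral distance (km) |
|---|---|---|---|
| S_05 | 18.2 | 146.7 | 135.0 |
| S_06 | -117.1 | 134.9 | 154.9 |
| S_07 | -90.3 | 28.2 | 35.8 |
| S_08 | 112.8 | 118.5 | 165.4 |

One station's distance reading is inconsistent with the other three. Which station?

S_07

Solve using three stations at a time. Using S_05, S_06, S_08 (subtract circle equations pairwise → linear system) gives (x, y) ≈ (-17.3, 16.7).
Distances from that point to each station vs reported:
  S_05: calculated 134.7 vs reported 135.0 → residual 0.3 km
  S_06: calculated 154.7 vs reported 154.9 → residual 0.2 km
  S_07: calculated 73.9 vs reported 35.8 → residual 38.1 km
  S_08: calculated 165.2 vs reported 165.4 → residual 0.2 km
S_05, S_06, S_08 are mutually consistent (residuals ≈ 0); S_07 is off by 38.1 km.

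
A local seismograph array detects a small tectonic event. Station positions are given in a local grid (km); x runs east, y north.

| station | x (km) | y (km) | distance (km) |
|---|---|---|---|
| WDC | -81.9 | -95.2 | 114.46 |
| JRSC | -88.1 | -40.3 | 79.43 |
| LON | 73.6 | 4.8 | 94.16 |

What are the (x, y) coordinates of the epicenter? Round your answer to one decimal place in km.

Circle about each station: (x + 81.9)² + (y + 95.2)² = 114.46²; (x + 88.1)² + (y + 40.3)² = 79.43²; (x − 73.6)² + (y − 4.8)² = 94.16².
Subtracting pairs of circle equations eliminates x²+y² and gives linear equations (the radical axes):
-12.4 x + 109.8 y = 407.02
311.0 x + 200.0 y = -6095.66
Solving the 2×2 system: x ≈ -20.5, y ≈ 1.4 km.
Check against WDC (with the unrounded x, y): √((x + 81.9)²+(y + 95.2)²) = 114.46 ≈ 114.46 km. ✓

-20.5 km east, 1.4 km north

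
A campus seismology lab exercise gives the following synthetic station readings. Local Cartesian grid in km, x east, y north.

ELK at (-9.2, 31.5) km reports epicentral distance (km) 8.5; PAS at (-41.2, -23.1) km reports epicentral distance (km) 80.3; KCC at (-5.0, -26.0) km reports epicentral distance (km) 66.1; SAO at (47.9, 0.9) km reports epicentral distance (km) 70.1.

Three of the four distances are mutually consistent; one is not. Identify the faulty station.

PAS

Solve using three stations at a time. Using ELK, KCC, SAO (subtract circle equations pairwise → linear system) gives (x, y) ≈ (-10.4, 39.9).
Distances from that point to each station vs reported:
  ELK: calculated 8.5 vs reported 8.5 → residual 0.0 km
  PAS: calculated 70.1 vs reported 80.3 → residual 10.2 km
  KCC: calculated 66.1 vs reported 66.1 → residual 0.0 km
  SAO: calculated 70.1 vs reported 70.1 → residual 0.0 km
ELK, KCC, SAO are mutually consistent (residuals ≈ 0); PAS is off by 10.2 km.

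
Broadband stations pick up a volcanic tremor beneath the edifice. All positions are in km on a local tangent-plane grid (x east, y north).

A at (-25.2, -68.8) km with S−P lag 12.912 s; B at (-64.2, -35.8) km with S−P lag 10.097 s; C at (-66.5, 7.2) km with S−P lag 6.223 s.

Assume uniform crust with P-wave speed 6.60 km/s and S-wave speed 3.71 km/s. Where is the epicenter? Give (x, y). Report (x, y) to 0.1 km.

Distance from S−P lag: d = Δt · v_P v_S / (v_P − v_S) = Δt · (6.60·3.71)/(6.60−3.71) ≈ 8.4727·Δt.
So d_A = 109.40, d_B = 85.55, d_C = 52.73 km.
Circle about each station: (x + 25.2)² + (y + 68.8)² = 109.40²; (x + 64.2)² + (y + 35.8)² = 85.55²; (x + 66.5)² + (y − 7.2)² = 52.73².
Subtracting the A equation from the B and C equations removes the quadratic terms:
-78.0 x + 66.0 y = 4684.36
-82.6 x + 152.0 y = 8293.52
Solving the 2×2 system: x ≈ -25.7, y ≈ 40.6 km.

(-25.7, 40.6)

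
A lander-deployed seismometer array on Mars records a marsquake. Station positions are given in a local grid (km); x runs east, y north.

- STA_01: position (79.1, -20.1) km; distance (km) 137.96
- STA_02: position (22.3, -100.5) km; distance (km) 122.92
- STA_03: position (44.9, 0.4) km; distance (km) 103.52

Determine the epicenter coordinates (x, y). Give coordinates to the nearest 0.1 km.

Circle about each station: (x − 79.1)² + (y + 20.1)² = 137.96²; (x − 22.3)² + (y + 100.5)² = 122.92²; (x − 44.9)² + (y − 0.4)² = 103.52².
Subtracting the STA_01 equation from the STA_02 and STA_03 equations removes the quadratic terms:
-113.6 x − 160.8 y = 7860.36
-68.4 x + 41.0 y = 3671.92
Solving the 2×2 system: x ≈ -58.3, y ≈ -7.7 km.
Check against STA_01 (with the unrounded x, y): √((x − 79.1)²+(y + 20.1)²) = 137.96 ≈ 137.96 km. ✓

(-58.3, -7.7)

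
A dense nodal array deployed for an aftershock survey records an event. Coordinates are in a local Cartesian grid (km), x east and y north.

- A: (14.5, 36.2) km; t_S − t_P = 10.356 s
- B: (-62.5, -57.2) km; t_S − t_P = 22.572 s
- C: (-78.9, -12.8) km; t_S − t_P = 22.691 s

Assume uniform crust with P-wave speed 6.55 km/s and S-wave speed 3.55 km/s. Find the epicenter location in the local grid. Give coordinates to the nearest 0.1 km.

Distance from S−P lag: d = Δt · v_P v_S / (v_P − v_S) = Δt · (6.55·3.55)/(6.55−3.55) ≈ 7.7508·Δt.
So d_A = 80.27, d_B = 174.95, d_C = 175.87 km.
Circle about each station: (x − 14.5)² + (y − 36.2)² = 80.27²; (x + 62.5)² + (y + 57.2)² = 174.95²; (x + 78.9)² + (y + 12.8)² = 175.87².
Subtracting the A equation from the B and C equations removes the quadratic terms:
-154.0 x − 186.8 y = -18506.83
-186.8 x − 98.0 y = -19618.62
Solving the 2×2 system: x ≈ 93.5, y ≈ 22.0 km.
Check against A (with the unrounded x, y): √((x − 14.5)²+(y − 36.2)²) = 80.24 ≈ 80.27 km. ✓

(93.5, 22.0)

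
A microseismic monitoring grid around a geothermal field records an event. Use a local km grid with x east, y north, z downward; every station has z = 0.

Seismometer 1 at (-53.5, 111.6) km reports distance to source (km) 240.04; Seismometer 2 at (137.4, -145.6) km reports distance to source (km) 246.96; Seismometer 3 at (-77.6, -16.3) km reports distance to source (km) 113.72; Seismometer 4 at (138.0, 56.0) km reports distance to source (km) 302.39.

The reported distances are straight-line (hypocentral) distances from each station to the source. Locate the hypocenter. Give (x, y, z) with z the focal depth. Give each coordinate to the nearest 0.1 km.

Each station gives a sphere (x−x_i)² + (y−y_i)² + z² = d_i² (stations at z=0).
Subtracting the Seismometer 1 sphere from Seismometer 2 and Seismometer 3: z² cancels, leaving linear equations in x and y:
381.8 x − 514.4 y = 21391.27
-48.2 x − 255.8 y = 35657.60
Solving: x ≈ -105.100, y ≈ -119.593 km (keep extra digits for the depth step; rounded: -105.1, -119.6).
Then from the Seismometer 1 sphere: z² = 240.04² − (x + 53.5)² − (y − 111.6)² with x = -105.100, y = -119.593, so z ≈ 38.813 ≈ 38.8 km.

(-105.1, -119.6, 38.8)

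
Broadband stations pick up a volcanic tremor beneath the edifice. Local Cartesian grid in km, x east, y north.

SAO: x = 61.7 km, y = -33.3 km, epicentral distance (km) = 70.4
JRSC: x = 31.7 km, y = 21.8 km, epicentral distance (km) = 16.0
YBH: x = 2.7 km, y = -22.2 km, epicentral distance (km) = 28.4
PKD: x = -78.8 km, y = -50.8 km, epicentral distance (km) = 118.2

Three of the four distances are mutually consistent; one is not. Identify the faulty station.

Solve using three stations at a time. Using SAO, JRSC, PKD (subtract circle equations pairwise → linear system) gives (x, y) ≈ (15.8, 20.1).
Distances from that point to each station vs reported:
  SAO: calculated 70.4 vs reported 70.4 → residual 0.0 km
  JRSC: calculated 16.0 vs reported 16.0 → residual 0.0 km
  YBH: calculated 44.3 vs reported 28.4 → residual 15.9 km
  PKD: calculated 118.2 vs reported 118.2 → residual 0.0 km
SAO, JRSC, PKD are mutually consistent (residuals ≈ 0); YBH is off by 15.9 km.

YBH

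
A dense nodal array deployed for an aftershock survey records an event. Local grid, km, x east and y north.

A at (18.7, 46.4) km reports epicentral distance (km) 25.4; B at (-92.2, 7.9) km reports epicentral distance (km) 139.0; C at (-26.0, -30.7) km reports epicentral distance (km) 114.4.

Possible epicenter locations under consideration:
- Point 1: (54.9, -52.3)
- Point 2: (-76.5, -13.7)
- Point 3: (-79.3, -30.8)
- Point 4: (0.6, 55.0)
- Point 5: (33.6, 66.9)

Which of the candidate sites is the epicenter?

For each candidate, compare |candidate − station| to the reported distance:
Point 1: residuals A 79.7, B 19.9, C 30.7 → max 79.7 km
Point 2: residuals A 87.2, B 112.3, C 61.1 → max 112.3 km
Point 3: residuals A 99.4, B 98.2, C 61.1 → max 99.4 km
Point 4: residuals A 5.4, B 34.9, C 24.7 → max 34.9 km
Point 5: residuals A 0.1, B 0.1, C 0.0 → max 0.1 km
Only Point 5 has all residuals ≈ 0.

Point 5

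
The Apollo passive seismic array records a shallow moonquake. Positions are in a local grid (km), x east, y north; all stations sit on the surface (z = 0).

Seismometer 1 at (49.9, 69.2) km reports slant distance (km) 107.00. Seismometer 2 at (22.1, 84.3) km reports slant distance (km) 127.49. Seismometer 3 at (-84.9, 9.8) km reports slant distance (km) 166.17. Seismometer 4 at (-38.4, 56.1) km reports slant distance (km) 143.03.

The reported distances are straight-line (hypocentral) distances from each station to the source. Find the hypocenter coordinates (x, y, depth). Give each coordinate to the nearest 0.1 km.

x ≈ 69.2 km, y ≈ -21.2 km, depth ≈ 53.9 km

Each station gives a sphere (x−x_i)² + (y−y_i)² + z² = d_i² (stations at z=0).
Subtracting the Seismometer 1 sphere from Seismometer 2 and Seismometer 3: z² cancels, leaving linear equations in x and y:
-55.6 x + 30.2 y = -4488.45
-269.6 x − 118.8 y = -16138.07
Solving: x ≈ 69.206, y ≈ -21.211 km (keep extra digits for the depth step; rounded: 69.2, -21.2).
Then from the Seismometer 1 sphere: z² = 107.00² − (x − 49.9)² − (y − 69.2)² with x = 69.206, y = -21.211, so z ≈ 53.871 ≈ 53.9 km.
Check against Seismometer 4 (with the unrounded solution): distance 143.03 ≈ 143.03 km. ✓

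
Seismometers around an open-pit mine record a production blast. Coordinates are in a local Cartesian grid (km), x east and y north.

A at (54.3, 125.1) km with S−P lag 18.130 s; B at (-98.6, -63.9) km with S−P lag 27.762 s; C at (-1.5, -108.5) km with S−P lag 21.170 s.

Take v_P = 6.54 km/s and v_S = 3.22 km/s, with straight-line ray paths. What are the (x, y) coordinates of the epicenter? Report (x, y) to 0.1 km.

Distance from S−P lag: d = Δt · v_P v_S / (v_P − v_S) = Δt · (6.54·3.22)/(6.54−3.22) ≈ 6.3430·Δt.
So d_A = 115.00, d_B = 176.09, d_C = 134.28 km.
Circle about each station: (x − 54.3)² + (y − 125.1)² = 115.00²; (x + 98.6)² + (y + 63.9)² = 176.09²; (x + 1.5)² + (y + 108.5)² = 134.28².
Subtracting the A equation from the B and C equations removes the quadratic terms:
-305.8 x − 378.0 y = -22576.02
-111.6 x − 467.2 y = -11630.12
Solving the 2×2 system: x ≈ 61.1, y ≈ 10.3 km.

61.1 km east, 10.3 km north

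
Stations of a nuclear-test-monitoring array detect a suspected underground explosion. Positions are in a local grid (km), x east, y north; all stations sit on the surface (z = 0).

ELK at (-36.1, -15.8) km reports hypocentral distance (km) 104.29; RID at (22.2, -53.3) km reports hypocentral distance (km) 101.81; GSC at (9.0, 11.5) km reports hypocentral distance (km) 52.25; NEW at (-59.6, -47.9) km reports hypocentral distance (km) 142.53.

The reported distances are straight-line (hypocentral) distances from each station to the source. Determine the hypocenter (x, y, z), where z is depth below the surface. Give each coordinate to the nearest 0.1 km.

(48.4, 44.7, 8.7)

Each station gives a sphere (x−x_i)² + (y−y_i)² + z² = d_i² (stations at z=0).
Subtracting the ELK sphere from RID and GSC: z² cancels, leaving linear equations in x and y:
116.6 x − 75.0 y = 2292.01
90.2 x + 54.6 y = 6806.74
Solving: x ≈ 48.407, y ≈ 44.697 km (keep extra digits for the depth step; rounded: 48.4, 44.7).
Then from the ELK sphere: z² = 104.29² − (x + 36.1)² − (y + 15.8)² with x = 48.407, y = 44.697, so z ≈ 8.665 ≈ 8.7 km.
Check against NEW (with the unrounded solution): distance 142.53 ≈ 142.53 km. ✓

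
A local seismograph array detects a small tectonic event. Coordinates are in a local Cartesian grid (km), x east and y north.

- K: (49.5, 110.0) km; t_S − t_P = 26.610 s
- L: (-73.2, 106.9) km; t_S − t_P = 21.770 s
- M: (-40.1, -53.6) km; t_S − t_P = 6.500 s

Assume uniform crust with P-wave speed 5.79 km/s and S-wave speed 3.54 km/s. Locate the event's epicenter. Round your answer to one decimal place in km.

(-86.0, -91.0)

Distance from S−P lag: d = Δt · v_P v_S / (v_P − v_S) = Δt · (5.79·3.54)/(5.79−3.54) ≈ 9.1096·Δt.
So d_K = 242.41, d_L = 198.32, d_M = 59.21 km.
Circle about each station: (x − 49.5)² + (y − 110.0)² = 242.41²; (x + 73.2)² + (y − 106.9)² = 198.32²; (x + 40.1)² + (y + 53.6)² = 59.21².
Subtracting the K equation from the L and M equations removes the quadratic terms:
-245.4 x − 6.2 y = 21667.39
-179.2 x − 327.2 y = 45187.50
Solving the 2×2 system: x ≈ -86.0, y ≈ -91.0 km.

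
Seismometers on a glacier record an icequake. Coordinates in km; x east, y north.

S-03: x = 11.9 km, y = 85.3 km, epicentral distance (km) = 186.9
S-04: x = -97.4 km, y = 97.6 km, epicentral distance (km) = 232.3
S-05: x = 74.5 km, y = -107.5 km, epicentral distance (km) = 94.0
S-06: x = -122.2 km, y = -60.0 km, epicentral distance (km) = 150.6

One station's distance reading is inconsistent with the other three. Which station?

Solve using three stations at a time. Using S-03, S-04, S-06 (subtract circle equations pairwise → linear system) gives (x, y) ≈ (22.6, -101.3).
Distances from that point to each station vs reported:
  S-03: calculated 186.9 vs reported 186.9 → residual 0.0 km
  S-04: calculated 232.3 vs reported 232.3 → residual 0.0 km
  S-05: calculated 52.2 vs reported 94.0 → residual 41.8 km
  S-06: calculated 150.6 vs reported 150.6 → residual 0.0 km
S-03, S-04, S-06 are mutually consistent (residuals ≈ 0); S-05 is off by 41.8 km.

S-05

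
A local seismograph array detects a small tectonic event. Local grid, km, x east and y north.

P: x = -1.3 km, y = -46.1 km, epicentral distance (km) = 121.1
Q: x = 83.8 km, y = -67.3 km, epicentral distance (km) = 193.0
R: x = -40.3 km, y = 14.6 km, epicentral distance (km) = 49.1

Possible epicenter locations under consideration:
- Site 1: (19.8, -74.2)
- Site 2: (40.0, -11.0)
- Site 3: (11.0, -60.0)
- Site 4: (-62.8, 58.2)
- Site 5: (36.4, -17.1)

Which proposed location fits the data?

For each candidate, compare |candidate − station| to the reported distance:
Site 1: residuals P 86.0, Q 128.6, R 58.1 → max 128.6 km
Site 2: residuals P 66.9, Q 121.7, R 35.2 → max 121.7 km
Site 3: residuals P 102.5, Q 119.8, R 41.4 → max 119.8 km
Site 4: residuals P 0.0, Q 0.0, R 0.0 → max 0.0 km
Site 5: residuals P 73.5, Q 124.0, R 33.9 → max 124.0 km
Only Site 4 has all residuals ≈ 0.

Site 4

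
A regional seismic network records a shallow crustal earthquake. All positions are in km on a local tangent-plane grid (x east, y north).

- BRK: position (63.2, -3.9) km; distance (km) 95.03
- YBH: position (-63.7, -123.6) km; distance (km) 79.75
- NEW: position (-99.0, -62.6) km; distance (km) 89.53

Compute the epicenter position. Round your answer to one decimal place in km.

-9.5 km east, -65.1 km north

Circle about each station: (x − 63.2)² + (y + 3.9)² = 95.03²; (x + 63.7)² + (y + 123.6)² = 79.75²; (x + 99.0)² + (y + 62.6)² = 89.53².
Subtracting pairs of circle equations eliminates x²+y² and gives linear equations (the radical axes):
-253.8 x − 239.4 y = 17995.84
-324.4 x − 117.4 y = 10725.39
Solving the 2×2 system: x ≈ -9.5, y ≈ -65.1 km.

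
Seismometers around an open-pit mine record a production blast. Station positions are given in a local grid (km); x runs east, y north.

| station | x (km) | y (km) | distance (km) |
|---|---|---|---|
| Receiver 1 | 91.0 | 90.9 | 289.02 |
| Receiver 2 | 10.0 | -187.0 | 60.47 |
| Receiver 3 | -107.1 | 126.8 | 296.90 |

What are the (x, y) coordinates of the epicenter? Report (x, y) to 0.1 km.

Circle about each station: (x − 91.0)² + (y − 90.9)² = 289.02²; (x − 10.0)² + (y + 187.0)² = 60.47²; (x + 107.1)² + (y − 126.8)² = 296.90².
Subtracting the Receiver 1 equation from the Receiver 2 and Receiver 3 equations removes the quadratic terms:
-162.0 x − 555.8 y = 98401.13
-396.2 x + 71.8 y = 6387.79
Solving the 2×2 system: x ≈ -45.8, y ≈ -163.7 km.

(-45.8, -163.7)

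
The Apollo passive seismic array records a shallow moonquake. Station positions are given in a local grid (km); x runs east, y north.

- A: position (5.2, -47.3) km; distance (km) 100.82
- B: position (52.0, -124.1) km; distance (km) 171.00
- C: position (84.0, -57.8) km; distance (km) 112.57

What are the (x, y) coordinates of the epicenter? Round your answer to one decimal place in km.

Circle about each station: (x − 5.2)² + (y + 47.3)² = 100.82²; (x − 52.0)² + (y + 124.1)² = 171.00²; (x − 84.0)² + (y + 57.8)² = 112.57².
Subtracting the A equation from the B and C equations removes the quadratic terms:
93.6 x − 153.6 y = -3235.85
157.6 x − 21.0 y = 5625.18
Solving the 2×2 system: x ≈ 41.9, y ≈ 46.6 km.

(41.9, 46.6)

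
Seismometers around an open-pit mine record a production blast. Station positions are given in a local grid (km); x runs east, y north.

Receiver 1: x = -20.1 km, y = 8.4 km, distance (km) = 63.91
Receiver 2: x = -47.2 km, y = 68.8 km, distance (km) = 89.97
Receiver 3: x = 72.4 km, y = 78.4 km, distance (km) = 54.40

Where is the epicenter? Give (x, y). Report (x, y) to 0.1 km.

(37.0, 37.1)

Circle about each station: (x + 20.1)² + (y − 8.4)² = 63.91²; (x + 47.2)² + (y − 68.8)² = 89.97²; (x − 72.4)² + (y − 78.4)² = 54.40².
Subtracting the Receiver 1 equation from the Receiver 2 and Receiver 3 equations removes the quadratic terms:
-54.2 x + 120.8 y = 2476.60
185.0 x + 140.0 y = 12038.88
Solving the 2×2 system: x ≈ 37.0, y ≈ 37.1 km.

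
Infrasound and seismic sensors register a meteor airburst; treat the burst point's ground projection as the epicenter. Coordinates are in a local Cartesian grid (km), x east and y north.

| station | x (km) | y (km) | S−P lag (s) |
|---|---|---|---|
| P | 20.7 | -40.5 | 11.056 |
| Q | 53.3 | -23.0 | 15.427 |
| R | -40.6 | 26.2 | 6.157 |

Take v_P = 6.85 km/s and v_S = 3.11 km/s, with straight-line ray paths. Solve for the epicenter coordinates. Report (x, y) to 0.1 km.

Distance from S−P lag: d = Δt · v_P v_S / (v_P − v_S) = Δt · (6.85·3.11)/(6.85−3.11) ≈ 5.6961·Δt.
So d_P = 62.98, d_Q = 87.87, d_R = 35.07 km.
Circle about each station: (x − 20.7)² + (y + 40.5)² = 62.98²; (x − 53.3)² + (y + 23.0)² = 87.87²; (x + 40.6)² + (y − 26.2)² = 35.07².
Subtracting the P equation from the Q and R equations removes the quadratic terms:
65.2 x + 35.0 y = -2453.51
-122.6 x + 133.4 y = 3002.64
Solving the 2×2 system: x ≈ -33.3, y ≈ -8.1 km.

-33.3 km east, -8.1 km north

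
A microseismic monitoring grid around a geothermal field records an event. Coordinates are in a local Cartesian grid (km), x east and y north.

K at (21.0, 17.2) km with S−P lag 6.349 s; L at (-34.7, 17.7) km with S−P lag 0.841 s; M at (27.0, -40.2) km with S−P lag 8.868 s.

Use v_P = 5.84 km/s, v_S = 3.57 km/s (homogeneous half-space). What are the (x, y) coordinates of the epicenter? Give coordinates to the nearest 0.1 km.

-36.9 km east, 10.3 km north

Distance from S−P lag: d = Δt · v_P v_S / (v_P − v_S) = Δt · (5.84·3.57)/(5.84−3.57) ≈ 9.1845·Δt.
So d_K = 58.31, d_L = 7.72, d_M = 81.45 km.
Circle about each station: (x − 21.0)² + (y − 17.2)² = 58.31²; (x + 34.7)² + (y − 17.7)² = 7.72²; (x − 27.0)² + (y + 40.2)² = 81.45².
Subtracting the K equation from the L and M equations removes the quadratic terms:
-111.4 x + 1.0 y = 4121.00
12.0 x − 114.8 y = -1625.85
Solving the 2×2 system: x ≈ -36.9, y ≈ 10.3 km.
Check against K (with the unrounded x, y): √((x − 21.0)²+(y − 17.2)²) = 58.31 ≈ 58.31 km. ✓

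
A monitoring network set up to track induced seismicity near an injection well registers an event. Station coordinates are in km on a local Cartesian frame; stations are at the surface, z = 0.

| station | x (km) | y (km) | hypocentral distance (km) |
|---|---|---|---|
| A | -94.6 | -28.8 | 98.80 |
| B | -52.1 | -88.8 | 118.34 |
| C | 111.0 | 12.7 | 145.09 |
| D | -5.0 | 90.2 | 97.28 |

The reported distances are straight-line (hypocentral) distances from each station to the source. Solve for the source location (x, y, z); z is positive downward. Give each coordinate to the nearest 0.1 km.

(-23.3, 12.0, 54.9)

Each station gives a sphere (x−x_i)² + (y−y_i)² + z² = d_i² (stations at z=0).
Subtracting the A sphere from B and C: z² cancels, leaving linear equations in x and y:
85.0 x − 120.0 y = -3421.67
411.2 x + 83.0 y = -8585.98
Solving: x ≈ -23.304, y ≈ 12.007 km (keep extra digits for the depth step; rounded: -23.3, 12.0).
Then from the A sphere: z² = 98.80² − (x + 94.6)² − (y + 28.8)² with x = -23.304, y = 12.007, so z ≈ 54.892 ≈ 54.9 km.
Check against D (with the unrounded solution): distance 97.27 ≈ 97.28 km. ✓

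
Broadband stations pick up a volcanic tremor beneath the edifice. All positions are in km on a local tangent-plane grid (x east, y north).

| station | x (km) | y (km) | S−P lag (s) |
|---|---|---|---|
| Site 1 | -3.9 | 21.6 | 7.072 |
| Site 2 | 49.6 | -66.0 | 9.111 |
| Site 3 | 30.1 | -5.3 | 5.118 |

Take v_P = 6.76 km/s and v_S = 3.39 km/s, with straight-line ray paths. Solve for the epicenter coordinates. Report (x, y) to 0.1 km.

Distance from S−P lag: d = Δt · v_P v_S / (v_P − v_S) = Δt · (6.76·3.39)/(6.76−3.39) ≈ 6.8001·Δt.
So d_Site 1 = 48.09, d_Site 2 = 61.96, d_Site 3 = 34.80 km.
Circle about each station: (x + 3.9)² + (y − 21.6)² = 48.09²; (x − 49.6)² + (y + 66.0)² = 61.96²; (x − 30.1)² + (y + 5.3)² = 34.80².
Subtracting the Site 1 equation from the Site 2 and Site 3 equations removes the quadratic terms:
107.0 x − 175.2 y = 4808.00
68.0 x − 53.8 y = 1553.94
Solving the 2×2 system: x ≈ 2.2, y ≈ -26.1 km.
Check against Site 1 (with the unrounded x, y): √((x + 3.9)²+(y − 21.6)²) = 48.09 ≈ 48.09 km. ✓

x ≈ 2.2 km, y ≈ -26.1 km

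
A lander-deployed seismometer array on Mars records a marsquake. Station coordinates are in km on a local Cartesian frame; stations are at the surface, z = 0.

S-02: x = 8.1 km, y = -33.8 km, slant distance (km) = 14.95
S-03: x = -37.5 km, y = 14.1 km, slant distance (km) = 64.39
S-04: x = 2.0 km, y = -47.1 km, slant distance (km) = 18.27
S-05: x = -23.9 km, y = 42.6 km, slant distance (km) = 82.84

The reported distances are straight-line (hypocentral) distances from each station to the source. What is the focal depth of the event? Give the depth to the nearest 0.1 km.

Each station gives a sphere (x−x_i)² + (y−y_i)² + z² = d_i² (stations at z=0).
Subtracting the S-02 sphere from S-03 and S-04: z² cancels, leaving linear equations in x and y:
-91.2 x + 95.8 y = -3525.56
-12.2 x − 26.6 y = 904.07
Solving: x ≈ 1.995, y ≈ -34.902 km (keep extra digits for the depth step; rounded: 2.0, -34.9).
Then from the S-02 sphere: z² = 14.95² − (x − 8.1)² − (y + 33.8)² with x = 1.995, y = -34.902, so z ≈ 13.602 ≈ 13.6 km.

depth ≈ 13.6 km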